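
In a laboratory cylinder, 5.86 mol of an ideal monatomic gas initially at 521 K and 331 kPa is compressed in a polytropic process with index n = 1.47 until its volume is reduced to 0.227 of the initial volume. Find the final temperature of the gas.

V₁ = nRT₁/P₁ = 5.86×8.314×521/331 = 76.7 L.
Polytropic n=1.47: T₂ = T₁(V₁/V₂)^(n−1) = 521×(4.41)^0.47 = 1050 K; P₂ = P₁(V₁/V₂)^n = 2930 kPa.

1050 K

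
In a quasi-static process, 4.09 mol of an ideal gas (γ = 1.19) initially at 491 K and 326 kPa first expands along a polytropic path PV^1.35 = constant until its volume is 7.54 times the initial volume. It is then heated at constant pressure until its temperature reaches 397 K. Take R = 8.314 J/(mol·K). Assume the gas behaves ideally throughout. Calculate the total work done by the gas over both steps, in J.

29400 J

V₁ = nRT₁/P₁ = 4.09×8.314×491/326 = 51.2 L.
Step 1 — Polytropic n=1.35: T₂ = T₁(V₁/V₂)^(n−1) = 491×(0.133)^0.35 = 242 K; P₂ = P₁(V₁/V₂)^n = 21.3 kPa.
W = (P₁V₁−P₂V₂)/(n−1) = (326×51.2−21.3×386)/0.35 = 24200 J.
ΔU = nCvΔT = 4.09×43.8×(242−491) = -44500 J.
Q = ΔU + W = -20400 J.
State after step 1: P = 21.3 kPa, V = 386 L, T = 242 K.
Step 2 — Isobaric: P stays 21.3 kPa; V/T = const ⇒ T₂ = 397 K, V₂ = 633 L.
W = PΔV = 21.3×(633−386) kPa·L = 5270 J.
ΔU = nCvΔT = 4.09×43.8×(397−242) = 27700 J.
Q = ΔU + W = nCpΔT = 33000 J.
Net over both steps: W = 29400 J, Q = 12600 J, ΔU = -16800 J.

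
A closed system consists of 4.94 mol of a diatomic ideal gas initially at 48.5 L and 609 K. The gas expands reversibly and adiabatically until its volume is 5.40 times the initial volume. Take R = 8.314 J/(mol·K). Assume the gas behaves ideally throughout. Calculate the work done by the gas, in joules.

P₁ = nRT₁/V₁ = 4.94×8.314×609/48.5 = 516 kPa.
Adiabatic: TV^(γ−1) = const ⇒ T₂ = 609×(0.185)^0.400 = 310 K; PV^γ = const ⇒ P₂ = 48.6 kPa.
ΔU = nCvΔT = 4.94×20.8×(310−609) = -30700 J.
Q = 0 for an adiabatic process, so W = −ΔU = 30700 J.

30700 J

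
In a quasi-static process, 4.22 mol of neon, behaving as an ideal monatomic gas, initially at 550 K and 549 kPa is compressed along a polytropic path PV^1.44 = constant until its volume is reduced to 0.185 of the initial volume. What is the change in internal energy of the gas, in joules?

31900 J

V₁ = nRT₁/P₁ = 4.22×8.314×550/549 = 35.1 L.
Polytropic n=1.44: T₂ = T₁(V₁/V₂)^(n−1) = 550×(5.41)^0.44 = 1160 K; P₂ = P₁(V₁/V₂)^n = 6240 kPa.
For an ideal gas ΔU = nCvΔT with Cv = (3/2)R = 12.5 J/(mol·K).
ΔU = 4.22×12.5×(1160−550) = 31900 J.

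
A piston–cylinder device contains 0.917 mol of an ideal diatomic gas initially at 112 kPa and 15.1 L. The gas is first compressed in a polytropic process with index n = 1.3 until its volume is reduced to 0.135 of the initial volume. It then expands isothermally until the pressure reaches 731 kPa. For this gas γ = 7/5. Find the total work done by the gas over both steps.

-2400 J

T₁ = P₁V₁/(nR) = 112×15.1/(0.917×8.314) = 222 K.
Step 1 — Polytropic n=1.3: T₂ = T₁(V₁/V₂)^(n−1) = 222×(7.41)^0.30 = 404 K; P₂ = P₁(V₁/V₂)^n = 1510 kPa.
W = (P₁V₁−P₂V₂)/(n−1) = (112×15.1−1510×2.04)/0.30 = -4640 J.
ΔU = nCvΔT = 0.917×20.8×(404−222) = 3480 J.
Q = ΔU + W = -1160 J.
State after step 1: P = 1510 kPa, V = 2.04 L, T = 404 K.
Step 2 — Isothermal: T stays 404 K; PV = const ⇒ V₂ = 4.22 L, P₂ = 731 kPa.
ΔU = 0 (ideal gas, T constant).
W = nRT ln(V₂/V₁) = 0.917×8.314×404×ln(2.07) = 2240 J.
Q = ΔU + W = 2240 J.
Net over both steps: W = -2400 J, Q = 1080 J, ΔU = 3480 J.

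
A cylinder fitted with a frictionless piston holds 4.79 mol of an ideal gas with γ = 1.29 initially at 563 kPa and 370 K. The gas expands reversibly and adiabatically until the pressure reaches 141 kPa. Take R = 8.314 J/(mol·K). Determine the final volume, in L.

V₁ = nRT₁/P₁ = 4.79×8.314×370/563 = 26.2 L.
Adiabatic: T₂/T₁ = (P₂/P₁)^((γ−1)/γ) ⇒ T₂ = 370×(0.250)^0.225 = 271 K; V₂ = 76.6 L.

76.6 L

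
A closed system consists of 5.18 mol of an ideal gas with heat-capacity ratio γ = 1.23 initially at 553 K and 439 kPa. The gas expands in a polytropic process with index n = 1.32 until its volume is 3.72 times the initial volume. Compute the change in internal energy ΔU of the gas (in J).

V₁ = nRT₁/P₁ = 5.18×8.314×553/439 = 54.3 L.
Polytropic n=1.32: T₂ = T₁(V₁/V₂)^(n−1) = 553×(0.269)^0.32 = 363 K; P₂ = P₁(V₁/V₂)^n = 77.5 kPa.
For an ideal gas ΔU = nCvΔT with Cv = R/(γ−1) = 36.1 J/(mol·K).
ΔU = 5.18×36.1×(363−553) = -35500 J.

-35500 J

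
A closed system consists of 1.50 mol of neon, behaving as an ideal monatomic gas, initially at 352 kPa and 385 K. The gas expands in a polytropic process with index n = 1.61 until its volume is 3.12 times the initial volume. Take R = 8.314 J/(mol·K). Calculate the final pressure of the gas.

V₁ = nRT₁/P₁ = 1.50×8.314×385/352 = 13.6 L.
Polytropic n=1.61: T₂ = T₁(V₁/V₂)^(n−1) = 385×(0.321)^0.61 = 192 K; P₂ = P₁(V₁/V₂)^n = 56.4 kPa.

56.4 kPa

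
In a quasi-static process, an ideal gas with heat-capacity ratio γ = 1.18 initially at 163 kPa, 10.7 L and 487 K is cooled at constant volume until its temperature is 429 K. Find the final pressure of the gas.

144 kPa

Isochoric: V stays 10.7 L; P/T = const ⇒ T₂ = 429 K, P₂ = 144 kPa.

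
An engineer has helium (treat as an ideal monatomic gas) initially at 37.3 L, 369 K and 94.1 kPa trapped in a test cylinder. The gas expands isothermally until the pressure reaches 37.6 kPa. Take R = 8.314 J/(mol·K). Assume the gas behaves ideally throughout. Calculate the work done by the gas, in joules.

n = P₁V₁/(RT₁) = 94.1×37.3/(8.314×369) = 1.14 mol.
Isothermal: T stays 369 K; PV = const ⇒ V₂ = 93.3 L, P₂ = 37.6 kPa.
W = nRT ln(V₂/V₁) = 1.14×8.314×369×ln(2.50) = 3220 J.

3220 J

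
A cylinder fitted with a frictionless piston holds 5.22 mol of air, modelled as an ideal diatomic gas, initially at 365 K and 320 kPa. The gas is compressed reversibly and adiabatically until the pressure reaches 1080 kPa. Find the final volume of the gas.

20.8 L

V₁ = nRT₁/P₁ = 5.22×8.314×365/320 = 49.5 L.
Adiabatic: T₂/T₁ = (P₂/P₁)^((γ−1)/γ) ⇒ T₂ = 365×(3.38)^0.286 = 517 K; V₂ = 20.8 L.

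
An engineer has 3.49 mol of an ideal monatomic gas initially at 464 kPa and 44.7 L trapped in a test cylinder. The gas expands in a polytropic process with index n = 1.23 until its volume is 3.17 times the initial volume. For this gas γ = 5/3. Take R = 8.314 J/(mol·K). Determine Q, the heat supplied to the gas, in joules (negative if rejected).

13800 J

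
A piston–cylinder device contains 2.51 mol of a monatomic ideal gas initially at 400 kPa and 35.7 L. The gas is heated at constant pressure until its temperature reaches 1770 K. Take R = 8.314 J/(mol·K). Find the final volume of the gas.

92.3 L

T₁ = P₁V₁/(nR) = 400×35.7/(2.51×8.314) = 684 K.
Isobaric: P stays 400 kPa; V/T = const ⇒ T₂ = 1770 K, V₂ = 92.3 L.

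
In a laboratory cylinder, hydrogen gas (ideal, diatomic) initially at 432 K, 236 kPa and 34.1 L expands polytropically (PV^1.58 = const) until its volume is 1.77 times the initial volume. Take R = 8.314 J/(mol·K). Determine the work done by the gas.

3910 J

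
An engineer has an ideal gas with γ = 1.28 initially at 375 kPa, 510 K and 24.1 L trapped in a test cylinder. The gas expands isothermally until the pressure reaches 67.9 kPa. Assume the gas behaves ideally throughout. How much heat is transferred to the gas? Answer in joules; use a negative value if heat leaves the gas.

15400 J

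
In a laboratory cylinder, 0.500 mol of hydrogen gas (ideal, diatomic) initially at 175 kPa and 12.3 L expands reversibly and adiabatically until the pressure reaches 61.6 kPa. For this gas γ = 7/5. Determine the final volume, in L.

25.9 L

T₁ = P₁V₁/(nR) = 175×12.3/(0.500×8.314) = 518 K.
Adiabatic: T₂/T₁ = (P₂/P₁)^((γ−1)/γ) ⇒ T₂ = 518×(0.352)^0.286 = 384 K; V₂ = 25.9 L.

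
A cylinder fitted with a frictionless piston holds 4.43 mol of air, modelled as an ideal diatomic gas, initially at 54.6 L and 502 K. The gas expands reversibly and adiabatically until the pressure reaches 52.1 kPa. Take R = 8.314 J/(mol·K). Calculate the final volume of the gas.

208 L

P₁ = nRT₁/V₁ = 4.43×8.314×502/54.6 = 339 kPa.
Adiabatic: T₂/T₁ = (P₂/P₁)^((γ−1)/γ) ⇒ T₂ = 502×(0.154)^0.286 = 294 K; V₂ = 208 L.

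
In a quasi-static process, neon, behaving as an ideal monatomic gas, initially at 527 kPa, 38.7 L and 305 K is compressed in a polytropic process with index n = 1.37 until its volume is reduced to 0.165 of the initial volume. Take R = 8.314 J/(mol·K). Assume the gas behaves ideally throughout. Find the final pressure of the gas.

6220 kPa

Polytropic n=1.37: T₂ = T₁(V₁/V₂)^(n−1) = 305×(6.06)^0.37 = 594 K; P₂ = P₁(V₁/V₂)^n = 6220 kPa.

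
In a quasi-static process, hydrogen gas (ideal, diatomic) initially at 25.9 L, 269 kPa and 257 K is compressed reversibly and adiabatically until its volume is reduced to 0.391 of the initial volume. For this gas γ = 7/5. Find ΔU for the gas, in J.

7940 J

n = P₁V₁/(RT₁) = 269×25.9/(8.314×257) = 3.26 mol.
Adiabatic: TV^(γ−1) = const ⇒ T₂ = 257×(2.56)^0.400 = 374 K; PV^γ = const ⇒ P₂ = 1000 kPa.
For an ideal gas ΔU = nCvΔT with Cv = (5/2)R = 20.8 J/(mol·K).
ΔU = 3.26×20.8×(374−257) = 7940 J.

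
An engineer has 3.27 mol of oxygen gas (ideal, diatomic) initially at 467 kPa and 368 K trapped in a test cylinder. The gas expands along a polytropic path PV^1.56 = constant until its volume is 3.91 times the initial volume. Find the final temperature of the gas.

171 K

V₁ = nRT₁/P₁ = 3.27×8.314×368/467 = 21.4 L.
Polytropic n=1.56: T₂ = T₁(V₁/V₂)^(n−1) = 368×(0.256)^0.56 = 171 K; P₂ = P₁(V₁/V₂)^n = 55.7 kPa.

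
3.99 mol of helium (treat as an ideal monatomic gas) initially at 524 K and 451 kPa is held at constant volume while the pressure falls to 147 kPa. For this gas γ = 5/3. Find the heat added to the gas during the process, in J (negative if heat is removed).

-17600 J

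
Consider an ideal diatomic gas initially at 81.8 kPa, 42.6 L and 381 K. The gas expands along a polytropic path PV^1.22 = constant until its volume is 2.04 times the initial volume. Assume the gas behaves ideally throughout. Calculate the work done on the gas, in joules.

-2300 J

n = P₁V₁/(RT₁) = 81.8×42.6/(8.314×381) = 1.10 mol.
Polytropic n=1.22: T₂ = T₁(V₁/V₂)^(n−1) = 381×(0.490)^0.22 = 326 K; P₂ = P₁(V₁/V₂)^n = 34.3 kPa.
W = (P₁V₁−P₂V₂)/(n−1) = (81.8×42.6−34.3×86.9)/0.22 = 2300 J.
Work done on the gas = −W_by = -2300 J.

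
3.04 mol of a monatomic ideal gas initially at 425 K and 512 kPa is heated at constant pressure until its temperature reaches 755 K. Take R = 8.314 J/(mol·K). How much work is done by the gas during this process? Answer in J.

8340 J

V₁ = nRT₁/P₁ = 3.04×8.314×425/512 = 21.0 L.
Isobaric: P stays 512 kPa; V/T = const ⇒ T₂ = 755 K, V₂ = 37.3 L.
W = PΔV = 512×(37.3−21.0) kPa·L = 8340 J.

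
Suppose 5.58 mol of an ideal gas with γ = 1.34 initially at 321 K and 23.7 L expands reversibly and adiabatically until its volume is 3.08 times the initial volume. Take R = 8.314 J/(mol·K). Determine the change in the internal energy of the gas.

-13900 J

P₁ = nRT₁/V₁ = 5.58×8.314×321/23.7 = 628 kPa.
Adiabatic: TV^(γ−1) = const ⇒ T₂ = 321×(0.325)^0.340 = 219 K; PV^γ = const ⇒ P₂ = 139 kPa.
For an ideal gas ΔU = nCvΔT with Cv = R/(γ−1) = 24.5 J/(mol·K).
ΔU = 5.58×24.5×(219−321) = -13900 J.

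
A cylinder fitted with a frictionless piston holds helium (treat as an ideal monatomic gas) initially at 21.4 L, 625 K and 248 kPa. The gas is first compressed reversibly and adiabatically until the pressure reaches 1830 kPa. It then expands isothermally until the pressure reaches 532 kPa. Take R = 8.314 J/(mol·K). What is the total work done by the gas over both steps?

4840 J

n = P₁V₁/(RT₁) = 248×21.4/(8.314×625) = 1.02 mol.
Step 1 — Adiabatic: T₂/T₁ = (P₂/P₁)^((γ−1)/γ) ⇒ T₂ = 625×(7.38)^0.400 = 1390 K; V₂ = 6.45 L.
ΔU = nCvΔT = 1.02×12.5×(1390−625) = 9750 J.
Q = 0 for an adiabatic process, so W = −ΔU = -9750 J.
State after step 1: P = 1830 kPa, V = 6.45 L, T = 1390 K.
Step 2 — Isothermal: T stays 1390 K; PV = const ⇒ V₂ = 22.2 L, P₂ = 532 kPa.
ΔU = 0 (ideal gas, T constant).
W = nRT ln(V₂/V₁) = 1.02×8.314×1390×ln(3.44) = 14600 J.
Q = ΔU + W = 14600 J.
Net over both steps: W = 4840 J, Q = 14600 J, ΔU = 9750 J.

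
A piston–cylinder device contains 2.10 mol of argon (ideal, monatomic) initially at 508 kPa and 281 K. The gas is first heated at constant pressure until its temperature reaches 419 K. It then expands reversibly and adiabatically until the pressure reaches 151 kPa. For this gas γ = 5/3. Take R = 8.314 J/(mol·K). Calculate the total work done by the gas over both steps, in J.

6630 J

V₁ = nRT₁/P₁ = 2.10×8.314×281/508 = 9.66 L.
Step 1 — Isobaric: P stays 508 kPa; V/T = const ⇒ T₂ = 419 K, V₂ = 14.4 L.
W = PΔV = 508×(14.4−9.66) kPa·L = 2410 J.
ΔU = nCvΔT = 2.10×12.5×(419−281) = 3610 J.
Q = ΔU + W = nCpΔT = 6020 J.
State after step 1: P = 508 kPa, V = 14.4 L, T = 419 K.
Step 2 — Adiabatic: T₂/T₁ = (P₂/P₁)^((γ−1)/γ) ⇒ T₂ = 419×(0.297)^0.400 = 258 K; V₂ = 29.8 L.
ΔU = nCvΔT = 2.10×12.5×(258−419) = -4220 J.
Q = 0 for an adiabatic process, so W = −ΔU = 4220 J.
Net over both steps: W = 6630 J, Q = 6020 J, ΔU = -605 J.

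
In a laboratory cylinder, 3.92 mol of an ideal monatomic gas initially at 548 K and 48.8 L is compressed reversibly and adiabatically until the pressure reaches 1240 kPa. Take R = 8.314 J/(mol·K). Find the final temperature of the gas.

P₁ = nRT₁/V₁ = 3.92×8.314×548/48.8 = 366 kPa.
Adiabatic: T₂/T₁ = (P₂/P₁)^((γ−1)/γ) ⇒ T₂ = 548×(3.39)^0.400 = 893 K; V₂ = 23.5 L.

893 K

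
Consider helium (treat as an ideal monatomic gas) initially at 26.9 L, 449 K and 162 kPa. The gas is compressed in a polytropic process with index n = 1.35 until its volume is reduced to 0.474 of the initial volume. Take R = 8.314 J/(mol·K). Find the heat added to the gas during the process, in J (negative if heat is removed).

-1770 J

n = P₁V₁/(RT₁) = 162×26.9/(8.314×449) = 1.17 mol.
Polytropic n=1.35: T₂ = T₁(V₁/V₂)^(n−1) = 449×(2.11)^0.35 = 583 K; P₂ = P₁(V₁/V₂)^n = 444 kPa.
W = (P₁V₁−P₂V₂)/(n−1) = (162×26.9−444×12.8)/0.35 = -3720 J.
ΔU = nCvΔT = 1.17×12.5×(583−449) = 1950 J.
Q = ΔU + W = -1770 J.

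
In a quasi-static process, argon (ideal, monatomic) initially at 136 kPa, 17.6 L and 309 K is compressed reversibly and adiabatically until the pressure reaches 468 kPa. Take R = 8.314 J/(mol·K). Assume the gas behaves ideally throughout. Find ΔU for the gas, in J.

n = P₁V₁/(RT₁) = 136×17.6/(8.314×309) = 0.932 mol.
Adiabatic: T₂/T₁ = (P₂/P₁)^((γ−1)/γ) ⇒ T₂ = 309×(3.44)^0.400 = 507 K; V₂ = 8.38 L.
For an ideal gas ΔU = nCvΔT with Cv = (3/2)R = 12.5 J/(mol·K).
ΔU = 0.932×12.5×(507−309) = 2300 J.

2300 J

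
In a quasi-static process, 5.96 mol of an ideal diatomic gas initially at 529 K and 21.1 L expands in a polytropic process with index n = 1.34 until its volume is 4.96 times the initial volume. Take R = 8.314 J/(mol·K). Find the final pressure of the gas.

145 kPa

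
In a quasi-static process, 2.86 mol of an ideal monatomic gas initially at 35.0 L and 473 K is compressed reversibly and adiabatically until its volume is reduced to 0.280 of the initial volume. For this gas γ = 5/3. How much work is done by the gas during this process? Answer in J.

P₁ = nRT₁/V₁ = 2.86×8.314×473/35.0 = 321 kPa.
Adiabatic: TV^(γ−1) = const ⇒ T₂ = 473×(3.57)^0.667 = 1110 K; PV^γ = const ⇒ P₂ = 2680 kPa.
ΔU = nCvΔT = 2.86×12.5×(1110−473) = 22500 J.
Q = 0 for an adiabatic process, so W = −ΔU = -22500 J.

-22500 J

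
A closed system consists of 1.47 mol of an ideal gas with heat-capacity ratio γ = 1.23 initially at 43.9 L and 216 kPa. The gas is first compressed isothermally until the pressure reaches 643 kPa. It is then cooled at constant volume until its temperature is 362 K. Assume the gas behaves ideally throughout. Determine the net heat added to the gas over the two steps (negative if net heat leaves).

T₁ = P₁V₁/(nR) = 216×43.9/(1.47×8.314) = 776 K.
Step 1 — Isothermal: T stays 776 K; PV = const ⇒ V₂ = 14.7 L, P₂ = 643 kPa.
ΔU = 0 (ideal gas, T constant).
W = nRT ln(V₂/V₁) = 1.47×8.314×776×ln(0.336) = -10300 J.
Q = ΔU + W = -10300 J.
State after step 1: P = 643 kPa, V = 14.7 L, T = 776 K.
Step 2 — Isochoric: V stays 14.7 L; P/T = const ⇒ T₂ = 362 K, P₂ = 300 kPa.
W = 0 (no volume change).
ΔU = nCvΔT = 1.47×36.1×(362−776) = -22000 J.
Q = ΔU = -22000 J.
Net over both steps: W = -10300 J, Q = -32300 J, ΔU = -22000 J.

-32300 J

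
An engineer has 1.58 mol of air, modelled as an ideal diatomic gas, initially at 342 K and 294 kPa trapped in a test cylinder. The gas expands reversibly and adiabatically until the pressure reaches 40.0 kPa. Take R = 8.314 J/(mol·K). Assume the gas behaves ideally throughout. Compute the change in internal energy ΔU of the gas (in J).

V₁ = nRT₁/P₁ = 1.58×8.314×342/294 = 15.3 L.
Adiabatic: T₂/T₁ = (P₂/P₁)^((γ−1)/γ) ⇒ T₂ = 342×(0.136)^0.286 = 193 K; V₂ = 63.5 L.
For an ideal gas ΔU = nCvΔT with Cv = (5/2)R = 20.8 J/(mol·K).
ΔU = 1.58×20.8×(193−342) = -4880 J.

-4880 J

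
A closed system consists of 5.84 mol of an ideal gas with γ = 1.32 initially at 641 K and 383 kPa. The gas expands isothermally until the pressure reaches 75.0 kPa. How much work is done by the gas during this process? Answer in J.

50700 J

V₁ = nRT₁/P₁ = 5.84×8.314×641/383 = 81.3 L.
Isothermal: T stays 641 K; PV = const ⇒ V₂ = 415 L, P₂ = 75.0 kPa.
W = nRT ln(V₂/V₁) = 5.84×8.314×641×ln(5.11) = 50700 J.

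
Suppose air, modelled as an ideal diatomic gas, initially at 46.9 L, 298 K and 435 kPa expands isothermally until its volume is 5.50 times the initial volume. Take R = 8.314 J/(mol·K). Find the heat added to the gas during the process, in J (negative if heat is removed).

n = P₁V₁/(RT₁) = 435×46.9/(8.314×298) = 8.23 mol.
Isothermal: T stays 298 K; PV = const ⇒ V₂ = 258 L, P₂ = 79.1 kPa.
ΔU = 0 (ideal gas, T constant).
W = nRT ln(V₂/V₁) = 8.23×8.314×298×ln(5.50) = 34800 J.
Q = ΔU + W = 34800 J.

34800 J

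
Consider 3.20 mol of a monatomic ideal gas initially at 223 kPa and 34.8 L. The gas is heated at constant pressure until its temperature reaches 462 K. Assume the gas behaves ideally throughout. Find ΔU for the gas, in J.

T₁ = P₁V₁/(nR) = 223×34.8/(3.20×8.314) = 292 K.
Isobaric: P stays 223 kPa; V/T = const ⇒ T₂ = 462 K, V₂ = 55.1 L.
For an ideal gas ΔU = nCvΔT with Cv = (3/2)R = 12.5 J/(mol·K).
ΔU = 3.20×12.5×(462−292) = 6800 J.

6800 J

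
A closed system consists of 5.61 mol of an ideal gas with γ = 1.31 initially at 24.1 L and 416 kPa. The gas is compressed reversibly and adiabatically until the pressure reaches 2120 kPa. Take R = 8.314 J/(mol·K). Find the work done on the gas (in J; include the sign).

T₁ = P₁V₁/(nR) = 416×24.1/(5.61×8.314) = 215 K.
Adiabatic: T₂/T₁ = (P₂/P₁)^((γ−1)/γ) ⇒ T₂ = 215×(5.10)^0.237 = 316 K; V₂ = 6.95 L.
ΔU = nCvΔT = 5.61×26.8×(316−215) = 15200 J.
Q = 0 for an adiabatic process, so W = −ΔU = -15200 J.
Work done on the gas = −W_by = 15200 J.

15200 J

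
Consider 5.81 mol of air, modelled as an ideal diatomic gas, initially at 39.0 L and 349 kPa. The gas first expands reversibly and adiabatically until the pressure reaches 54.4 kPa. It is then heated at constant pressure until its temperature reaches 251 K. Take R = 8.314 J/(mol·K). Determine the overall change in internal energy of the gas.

T₁ = P₁V₁/(nR) = 349×39.0/(5.81×8.314) = 282 K.
Step 1 — Adiabatic: T₂/T₁ = (P₂/P₁)^((γ−1)/γ) ⇒ T₂ = 282×(0.156)^0.286 = 166 K; V₂ = 147 L.
ΔU = nCvΔT = 5.81×20.8×(166−282) = -14000 J.
Q = 0 for an adiabatic process, so W = −ΔU = 14000 J.
State after step 1: P = 54.4 kPa, V = 147 L, T = 166 K.
Step 2 — Isobaric: P stays 54.4 kPa; V/T = const ⇒ T₂ = 251 K, V₂ = 223 L.
W = PΔV = 54.4×(223−147) kPa·L = 4120 J.
ΔU = nCvΔT = 5.81×20.8×(251−166) = 10300 J.
Q = ΔU + W = nCpΔT = 14400 J.
Net over both steps: W = 18100 J, Q = 14400 J, ΔU = -3720 J.

-3720 J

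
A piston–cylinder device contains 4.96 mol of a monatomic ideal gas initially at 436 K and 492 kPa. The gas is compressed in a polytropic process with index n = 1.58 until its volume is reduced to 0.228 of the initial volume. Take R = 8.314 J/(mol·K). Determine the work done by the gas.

V₁ = nRT₁/P₁ = 4.96×8.314×436/492 = 36.5 L.
Polytropic n=1.58: T₂ = T₁(V₁/V₂)^(n−1) = 436×(4.39)^0.58 = 1030 K; P₂ = P₁(V₁/V₂)^n = 5090 kPa.
W = (P₁V₁−P₂V₂)/(n−1) = (492×36.5−5090×8.33)/0.58 = -42100 J.

-42100 J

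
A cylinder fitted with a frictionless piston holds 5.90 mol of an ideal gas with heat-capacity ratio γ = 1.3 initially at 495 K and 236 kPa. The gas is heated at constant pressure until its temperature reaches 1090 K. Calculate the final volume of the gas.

V₁ = nRT₁/P₁ = 5.90×8.314×495/236 = 103 L.
Isobaric: P stays 236 kPa; V/T = const ⇒ T₂ = 1090 K, V₂ = 227 L.

227 L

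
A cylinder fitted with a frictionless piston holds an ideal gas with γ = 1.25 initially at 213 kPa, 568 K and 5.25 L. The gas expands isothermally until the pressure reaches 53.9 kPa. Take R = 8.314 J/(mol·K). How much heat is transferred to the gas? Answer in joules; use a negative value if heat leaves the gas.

n = P₁V₁/(RT₁) = 213×5.25/(8.314×568) = 0.237 mol.
Isothermal: T stays 568 K; PV = const ⇒ V₂ = 20.7 L, P₂ = 53.9 kPa.
ΔU = 0 (ideal gas, T constant).
W = nRT ln(V₂/V₁) = 0.237×8.314×568×ln(3.95) = 1540 J.
Q = ΔU + W = 1540 J.

1540 J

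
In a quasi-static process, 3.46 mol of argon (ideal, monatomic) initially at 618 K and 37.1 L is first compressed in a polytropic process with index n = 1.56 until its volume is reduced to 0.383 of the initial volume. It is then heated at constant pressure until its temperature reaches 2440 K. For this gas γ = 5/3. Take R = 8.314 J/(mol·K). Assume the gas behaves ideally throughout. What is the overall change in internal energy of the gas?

78600 J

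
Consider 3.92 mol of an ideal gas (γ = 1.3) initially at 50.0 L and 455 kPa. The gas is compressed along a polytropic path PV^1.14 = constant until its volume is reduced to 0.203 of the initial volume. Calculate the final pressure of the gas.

T₁ = P₁V₁/(nR) = 455×50.0/(3.92×8.314) = 698 K.
Polytropic n=1.14: T₂ = T₁(V₁/V₂)^(n−1) = 698×(4.93)^0.14 = 873 K; P₂ = P₁(V₁/V₂)^n = 2800 kPa.

2800 kPa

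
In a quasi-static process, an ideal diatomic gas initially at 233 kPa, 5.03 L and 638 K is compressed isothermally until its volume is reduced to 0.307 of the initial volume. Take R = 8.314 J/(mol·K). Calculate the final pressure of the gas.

759 kPa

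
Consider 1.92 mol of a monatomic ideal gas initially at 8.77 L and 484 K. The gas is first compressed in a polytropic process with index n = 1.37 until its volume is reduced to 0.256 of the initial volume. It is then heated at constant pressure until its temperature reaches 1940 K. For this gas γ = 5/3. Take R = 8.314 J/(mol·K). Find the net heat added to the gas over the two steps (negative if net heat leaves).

39400 J

P₁ = nRT₁/V₁ = 1.92×8.314×484/8.77 = 881 kPa.
Step 1 — Polytropic n=1.37: T₂ = T₁(V₁/V₂)^(n−1) = 484×(3.91)^0.37 = 801 K; P₂ = P₁(V₁/V₂)^n = 5700 kPa.
W = (P₁V₁−P₂V₂)/(n−1) = (881×8.77−5700×2.25)/0.37 = -13700 J.
ΔU = nCvΔT = 1.92×12.5×(801−484) = 7600 J.
Q = ΔU + W = -6090 J.
State after step 1: P = 5700 kPa, V = 2.25 L, T = 801 K.
Step 2 — Isobaric: P stays 5700 kPa; V/T = const ⇒ T₂ = 1940 K, V₂ = 5.44 L.
W = PΔV = 5700×(5.44−2.25) kPa·L = 18200 J.
ΔU = nCvΔT = 1.92×12.5×(1940−801) = 27300 J.
Q = ΔU + W = nCpΔT = 45400 J.
Net over both steps: W = 4490 J, Q = 39400 J, ΔU = 34900 J.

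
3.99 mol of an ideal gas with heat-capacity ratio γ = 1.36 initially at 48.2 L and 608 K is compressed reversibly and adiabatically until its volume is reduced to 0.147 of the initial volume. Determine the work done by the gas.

P₁ = nRT₁/V₁ = 3.99×8.314×608/48.2 = 418 kPa.
Adiabatic: TV^(γ−1) = const ⇒ T₂ = 608×(6.80)^0.360 = 1210 K; PV^γ = const ⇒ P₂ = 5680 kPa.
ΔU = nCvΔT = 3.99×23.1×(1210−608) = 55700 J.
Q = 0 for an adiabatic process, so W = −ΔU = -55700 J.

-55700 J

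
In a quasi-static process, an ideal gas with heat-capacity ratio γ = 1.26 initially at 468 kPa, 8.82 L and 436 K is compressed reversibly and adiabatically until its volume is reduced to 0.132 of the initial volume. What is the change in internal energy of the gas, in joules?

11000 J

n = P₁V₁/(RT₁) = 468×8.82/(8.314×436) = 1.14 mol.
Adiabatic: TV^(γ−1) = const ⇒ T₂ = 436×(7.58)^0.260 = 738 K; PV^γ = const ⇒ P₂ = 6000 kPa.
For an ideal gas ΔU = nCvΔT with Cv = R/(γ−1) = 32.0 J/(mol·K).
ΔU = 1.14×32.0×(738−436) = 11000 J.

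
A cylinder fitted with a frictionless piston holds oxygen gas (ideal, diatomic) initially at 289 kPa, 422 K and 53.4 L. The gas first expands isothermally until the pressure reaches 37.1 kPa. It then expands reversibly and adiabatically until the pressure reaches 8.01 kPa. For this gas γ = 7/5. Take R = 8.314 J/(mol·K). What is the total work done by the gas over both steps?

n = P₁V₁/(RT₁) = 289×53.4/(8.314×422) = 4.40 mol.
Step 1 — Isothermal: T stays 422 K; PV = const ⇒ V₂ = 416 L, P₂ = 37.1 kPa.
ΔU = 0 (ideal gas, T constant).
W = nRT ln(V₂/V₁) = 4.40×8.314×422×ln(7.79) = 31700 J.
Q = ΔU + W = 31700 J.
State after step 1: P = 37.1 kPa, V = 416 L, T = 422 K.
Step 2 — Adiabatic: T₂/T₁ = (P₂/P₁)^((γ−1)/γ) ⇒ T₂ = 422×(0.216)^0.286 = 272 K; V₂ = 1240 L.
ΔU = nCvΔT = 4.40×20.8×(272−422) = -13700 J.
Q = 0 for an adiabatic process, so W = −ΔU = 13700 J.
Net over both steps: W = 45400 J, Q = 31700 J, ΔU = -13700 J.

45400 J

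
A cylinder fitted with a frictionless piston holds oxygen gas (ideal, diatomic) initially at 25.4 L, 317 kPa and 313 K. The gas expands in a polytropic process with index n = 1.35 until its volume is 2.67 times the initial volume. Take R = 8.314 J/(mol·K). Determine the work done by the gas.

n = P₁V₁/(RT₁) = 317×25.4/(8.314×313) = 3.09 mol.
Polytropic n=1.35: T₂ = T₁(V₁/V₂)^(n−1) = 313×(0.375)^0.35 = 222 K; P₂ = P₁(V₁/V₂)^n = 84.2 kPa.
W = (P₁V₁−P₂V₂)/(n−1) = (317×25.4−84.2×67.8)/0.35 = 6690 J.

6690 J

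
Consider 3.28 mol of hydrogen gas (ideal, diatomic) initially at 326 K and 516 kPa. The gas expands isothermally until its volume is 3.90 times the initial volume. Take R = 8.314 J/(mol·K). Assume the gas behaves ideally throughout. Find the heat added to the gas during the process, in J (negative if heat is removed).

12100 J

V₁ = nRT₁/P₁ = 3.28×8.314×326/516 = 17.2 L.
Isothermal: T stays 326 K; PV = const ⇒ V₂ = 67.2 L, P₂ = 132 kPa.
ΔU = 0 (ideal gas, T constant).
W = nRT ln(V₂/V₁) = 3.28×8.314×326×ln(3.90) = 12100 J.
Q = ΔU + W = 12100 J.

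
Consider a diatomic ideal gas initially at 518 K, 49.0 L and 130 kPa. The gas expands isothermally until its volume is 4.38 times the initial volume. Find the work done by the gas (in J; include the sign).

n = P₁V₁/(RT₁) = 130×49.0/(8.314×518) = 1.48 mol.
Isothermal: T stays 518 K; PV = const ⇒ V₂ = 215 L, P₂ = 29.7 kPa.
W = nRT ln(V₂/V₁) = 1.48×8.314×518×ln(4.38) = 9410 J.

9410 J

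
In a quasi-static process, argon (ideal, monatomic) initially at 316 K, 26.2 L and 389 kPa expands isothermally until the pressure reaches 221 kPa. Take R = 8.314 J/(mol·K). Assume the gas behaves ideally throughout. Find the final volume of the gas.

46.1 L

Isothermal: T stays 316 K; PV = const ⇒ V₂ = 46.1 L, P₂ = 221 kPa.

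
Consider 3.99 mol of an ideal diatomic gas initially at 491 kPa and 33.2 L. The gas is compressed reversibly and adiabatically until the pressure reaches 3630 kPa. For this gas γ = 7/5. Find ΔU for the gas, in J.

31400 J

T₁ = P₁V₁/(nR) = 491×33.2/(3.99×8.314) = 491 K.
Adiabatic: T₂/T₁ = (P₂/P₁)^((γ−1)/γ) ⇒ T₂ = 491×(7.39)^0.286 = 870 K; V₂ = 7.95 L.
For an ideal gas ΔU = nCvΔT with Cv = (5/2)R = 20.8 J/(mol·K).
ΔU = 3.99×20.8×(870−491) = 31400 J.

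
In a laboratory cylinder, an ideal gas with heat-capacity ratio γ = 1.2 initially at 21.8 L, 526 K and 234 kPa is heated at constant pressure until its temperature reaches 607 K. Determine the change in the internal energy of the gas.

3930 J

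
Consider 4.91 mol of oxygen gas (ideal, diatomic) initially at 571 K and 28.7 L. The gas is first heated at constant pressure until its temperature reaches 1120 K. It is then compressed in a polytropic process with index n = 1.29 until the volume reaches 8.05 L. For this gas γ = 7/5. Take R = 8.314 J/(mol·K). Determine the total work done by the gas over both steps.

-97100 J

P₁ = nRT₁/V₁ = 4.91×8.314×571/28.7 = 812 kPa.
Step 1 — Isobaric: P stays 812 kPa; V/T = const ⇒ T₂ = 1120 K, V₂ = 56.3 L.
W = PΔV = 812×(56.3−28.7) kPa·L = 22400 J.
ΔU = nCvΔT = 4.91×20.8×(1120−571) = 56000 J.
Q = ΔU + W = nCpΔT = 78400 J.
State after step 1: P = 812 kPa, V = 56.3 L, T = 1120 K.
Step 2 — Polytropic n=1.29: T₂ = T₁(V₁/V₂)^(n−1) = 1120×(6.99)^0.29 = 1970 K; P₂ = P₁(V₁/V₂)^n = 9980 kPa.
W = (P₁V₁−P₂V₂)/(n−1) = (812×56.3−9980×8.05)/0.29 = -119000 J.
ΔU = nCvΔT = 4.91×20.8×(1970−1120) = 86600 J.
Q = ΔU + W = -32900 J.
Net over both steps: W = -97100 J, Q = 45600 J, ΔU = 143000 J.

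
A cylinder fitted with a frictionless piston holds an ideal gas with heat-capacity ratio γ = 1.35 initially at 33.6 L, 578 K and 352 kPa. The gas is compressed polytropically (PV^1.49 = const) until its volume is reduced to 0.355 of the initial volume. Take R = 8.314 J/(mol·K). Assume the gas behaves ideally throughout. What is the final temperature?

Polytropic n=1.49: T₂ = T₁(V₁/V₂)^(n−1) = 578×(2.82)^0.49 = 960 K; P₂ = P₁(V₁/V₂)^n = 1650 kPa.

960 K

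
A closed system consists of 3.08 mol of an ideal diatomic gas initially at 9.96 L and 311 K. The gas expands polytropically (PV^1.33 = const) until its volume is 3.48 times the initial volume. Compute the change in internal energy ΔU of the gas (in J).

-6720 J

P₁ = nRT₁/V₁ = 3.08×8.314×311/9.96 = 800 kPa.
Polytropic n=1.33: T₂ = T₁(V₁/V₂)^(n−1) = 311×(0.287)^0.33 = 206 K; P₂ = P₁(V₁/V₂)^n = 152 kPa.
For an ideal gas ΔU = nCvΔT with Cv = (5/2)R = 20.8 J/(mol·K).
ΔU = 3.08×20.8×(206−311) = -6720 J.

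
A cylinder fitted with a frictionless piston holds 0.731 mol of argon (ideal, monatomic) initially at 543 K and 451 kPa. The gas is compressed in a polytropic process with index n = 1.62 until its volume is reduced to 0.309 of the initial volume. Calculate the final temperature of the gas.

V₁ = nRT₁/P₁ = 0.731×8.314×543/451 = 7.32 L.
Polytropic n=1.62: T₂ = T₁(V₁/V₂)^(n−1) = 543×(3.24)^0.62 = 1120 K; P₂ = P₁(V₁/V₂)^n = 3020 kPa.

1120 K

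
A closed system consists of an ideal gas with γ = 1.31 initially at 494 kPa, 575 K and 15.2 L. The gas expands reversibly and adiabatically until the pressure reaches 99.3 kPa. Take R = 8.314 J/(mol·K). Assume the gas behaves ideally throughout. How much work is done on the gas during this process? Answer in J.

n = P₁V₁/(RT₁) = 494×15.2/(8.314×575) = 1.57 mol.
Adiabatic: T₂/T₁ = (P₂/P₁)^((γ−1)/γ) ⇒ T₂ = 575×(0.201)^0.237 = 393 K; V₂ = 51.7 L.
ΔU = nCvΔT = 1.57×26.8×(393−575) = -7650 J.
Q = 0 for an adiabatic process, so W = −ΔU = 7650 J.
Work done on the gas = −W_by = -7650 J.

-7650 J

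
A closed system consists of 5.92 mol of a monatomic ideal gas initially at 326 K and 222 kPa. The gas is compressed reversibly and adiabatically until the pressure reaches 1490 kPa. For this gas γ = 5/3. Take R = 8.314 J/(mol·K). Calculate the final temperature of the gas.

V₁ = nRT₁/P₁ = 5.92×8.314×326/222 = 72.3 L.
Adiabatic: T₂/T₁ = (P₂/P₁)^((γ−1)/γ) ⇒ T₂ = 326×(6.71)^0.400 = 698 K; V₂ = 23.1 L.

698 K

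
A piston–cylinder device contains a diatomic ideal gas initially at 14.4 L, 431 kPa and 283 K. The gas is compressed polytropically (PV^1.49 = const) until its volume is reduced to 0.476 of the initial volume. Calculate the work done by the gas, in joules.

-5560 J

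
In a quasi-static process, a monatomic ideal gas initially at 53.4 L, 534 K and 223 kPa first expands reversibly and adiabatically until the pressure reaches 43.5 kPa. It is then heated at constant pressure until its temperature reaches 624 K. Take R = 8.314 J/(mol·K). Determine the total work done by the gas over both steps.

n = P₁V₁/(RT₁) = 223×53.4/(8.314×534) = 2.68 mol.
Step 1 — Adiabatic: T₂/T₁ = (P₂/P₁)^((γ−1)/γ) ⇒ T₂ = 534×(0.195)^0.400 = 278 K; V₂ = 142 L.
ΔU = nCvΔT = 2.68×12.5×(278−534) = -8570 J.
Q = 0 for an adiabatic process, so W = −ΔU = 8570 J.
State after step 1: P = 43.5 kPa, V = 142 L, T = 278 K.
Step 2 — Isobaric: P stays 43.5 kPa; V/T = const ⇒ T₂ = 624 K, V₂ = 320 L.
W = PΔV = 43.5×(320−142) kPa·L = 7720 J.
ΔU = nCvΔT = 2.68×12.5×(624−278) = 11600 J.
Q = ΔU + W = nCpΔT = 19300 J.
Net over both steps: W = 16300 J, Q = 19300 J, ΔU = 3010 J.

16300 J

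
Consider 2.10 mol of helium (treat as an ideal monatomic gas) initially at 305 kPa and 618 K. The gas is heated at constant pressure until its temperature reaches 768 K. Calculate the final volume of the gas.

V₁ = nRT₁/P₁ = 2.10×8.314×618/305 = 35.4 L.
Isobaric: P stays 305 kPa; V/T = const ⇒ T₂ = 768 K, V₂ = 44.0 L.

44.0 L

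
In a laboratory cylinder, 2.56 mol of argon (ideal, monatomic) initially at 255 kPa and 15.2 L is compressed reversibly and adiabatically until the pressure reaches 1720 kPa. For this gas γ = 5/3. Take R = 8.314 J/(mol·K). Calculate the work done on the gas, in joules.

6660 J

T₁ = P₁V₁/(nR) = 255×15.2/(2.56×8.314) = 182 K.
Adiabatic: T₂/T₁ = (P₂/P₁)^((γ−1)/γ) ⇒ T₂ = 182×(6.75)^0.400 = 391 K; V₂ = 4.84 L.
ΔU = nCvΔT = 2.56×12.5×(391−182) = 6660 J.
Q = 0 for an adiabatic process, so W = −ΔU = -6660 J.
Work done on the gas = −W_by = 6660 J.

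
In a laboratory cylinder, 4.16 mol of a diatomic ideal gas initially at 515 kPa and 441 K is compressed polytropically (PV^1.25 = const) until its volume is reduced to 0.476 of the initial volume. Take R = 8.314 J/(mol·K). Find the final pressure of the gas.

1300 kPa

V₁ = nRT₁/P₁ = 4.16×8.314×441/515 = 29.6 L.
Polytropic n=1.25: T₂ = T₁(V₁/V₂)^(n−1) = 441×(2.10)^0.25 = 531 K; P₂ = P₁(V₁/V₂)^n = 1300 kPa.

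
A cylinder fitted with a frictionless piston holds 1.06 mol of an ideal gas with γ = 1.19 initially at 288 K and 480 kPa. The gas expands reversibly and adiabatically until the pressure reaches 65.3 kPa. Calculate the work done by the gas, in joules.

V₁ = nRT₁/P₁ = 1.06×8.314×288/480 = 5.29 L.
Adiabatic: T₂/T₁ = (P₂/P₁)^((γ−1)/γ) ⇒ T₂ = 288×(0.136)^0.160 = 209 K; V₂ = 28.3 L.
ΔU = nCvΔT = 1.06×43.8×(209−288) = -3640 J.
Q = 0 for an adiabatic process, so W = −ΔU = 3640 J.

3640 J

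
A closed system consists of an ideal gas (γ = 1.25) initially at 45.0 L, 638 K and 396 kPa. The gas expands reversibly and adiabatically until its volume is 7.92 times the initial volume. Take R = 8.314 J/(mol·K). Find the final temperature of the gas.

Adiabatic: TV^(γ−1) = const ⇒ T₂ = 638×(0.126)^0.250 = 380 K; PV^γ = const ⇒ P₂ = 29.8 kPa.

380 K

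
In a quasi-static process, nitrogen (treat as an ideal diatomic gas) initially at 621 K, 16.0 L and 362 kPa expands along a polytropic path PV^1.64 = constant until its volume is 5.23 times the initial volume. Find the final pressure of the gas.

24.0 kPa

Polytropic n=1.64: T₂ = T₁(V₁/V₂)^(n−1) = 621×(0.191)^0.64 = 215 K; P₂ = P₁(V₁/V₂)^n = 24.0 kPa.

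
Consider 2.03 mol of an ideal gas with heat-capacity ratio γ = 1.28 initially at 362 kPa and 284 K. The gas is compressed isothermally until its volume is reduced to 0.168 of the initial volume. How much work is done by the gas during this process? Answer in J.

V₁ = nRT₁/P₁ = 2.03×8.314×284/362 = 13.2 L.
Isothermal: T stays 284 K; PV = const ⇒ V₂ = 2.22 L, P₂ = 2150 kPa.
W = nRT ln(V₂/V₁) = 2.03×8.314×284×ln(0.168) = -8550 J.

-8550 J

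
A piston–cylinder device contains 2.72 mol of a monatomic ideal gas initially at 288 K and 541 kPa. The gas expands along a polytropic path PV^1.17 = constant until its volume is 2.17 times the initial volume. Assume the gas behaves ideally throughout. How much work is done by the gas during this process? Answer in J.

V₁ = nRT₁/P₁ = 2.72×8.314×288/541 = 12.0 L.
Polytropic n=1.17: T₂ = T₁(V₁/V₂)^(n−1) = 288×(0.461)^0.17 = 252 K; P₂ = P₁(V₁/V₂)^n = 219 kPa.
W = (P₁V₁−P₂V₂)/(n−1) = (541×12.0−219×26.1)/0.17 = 4730 J.

4730 J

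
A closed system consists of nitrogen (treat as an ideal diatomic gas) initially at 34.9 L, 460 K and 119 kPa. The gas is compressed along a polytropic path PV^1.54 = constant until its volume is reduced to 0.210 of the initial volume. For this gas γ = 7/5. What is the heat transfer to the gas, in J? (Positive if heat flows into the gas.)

3560 J

n = P₁V₁/(RT₁) = 119×34.9/(8.314×460) = 1.09 mol.
Polytropic n=1.54: T₂ = T₁(V₁/V₂)^(n−1) = 460×(4.76)^0.54 = 1070 K; P₂ = P₁(V₁/V₂)^n = 1320 kPa.
W = (P₁V₁−P₂V₂)/(n−1) = (119×34.9−1320×7.33)/0.54 = -10200 J.
ΔU = nCvΔT = 1.09×20.8×(1070−460) = 13700 J.
Q = ΔU + W = 3560 J.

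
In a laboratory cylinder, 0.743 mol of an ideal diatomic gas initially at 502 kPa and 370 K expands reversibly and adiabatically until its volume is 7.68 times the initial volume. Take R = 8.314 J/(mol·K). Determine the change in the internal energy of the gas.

-3190 J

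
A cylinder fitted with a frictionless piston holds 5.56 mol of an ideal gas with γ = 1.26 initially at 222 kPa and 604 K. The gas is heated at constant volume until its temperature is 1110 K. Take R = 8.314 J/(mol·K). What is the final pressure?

V₁ = nRT₁/P₁ = 5.56×8.314×604/222 = 126 L.
Isochoric: V stays 126 L; P/T = const ⇒ T₂ = 1110 K, P₂ = 408 kPa.

408 kPa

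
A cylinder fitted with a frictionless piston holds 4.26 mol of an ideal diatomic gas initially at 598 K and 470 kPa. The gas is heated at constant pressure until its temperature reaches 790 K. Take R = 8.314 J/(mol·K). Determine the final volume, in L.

V₁ = nRT₁/P₁ = 4.26×8.314×598/470 = 45.1 L.
Isobaric: P stays 470 kPa; V/T = const ⇒ T₂ = 790 K, V₂ = 59.5 L.

59.5 L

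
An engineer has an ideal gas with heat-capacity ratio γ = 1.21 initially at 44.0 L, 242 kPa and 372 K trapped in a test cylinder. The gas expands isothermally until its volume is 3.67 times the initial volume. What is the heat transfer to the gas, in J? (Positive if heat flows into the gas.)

n = P₁V₁/(RT₁) = 242×44.0/(8.314×372) = 3.44 mol.
Isothermal: T stays 372 K; PV = const ⇒ V₂ = 161 L, P₂ = 65.9 kPa.
ΔU = 0 (ideal gas, T constant).
W = nRT ln(V₂/V₁) = 3.44×8.314×372×ln(3.67) = 13800 J.
Q = ΔU + W = 13800 J.

13800 J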